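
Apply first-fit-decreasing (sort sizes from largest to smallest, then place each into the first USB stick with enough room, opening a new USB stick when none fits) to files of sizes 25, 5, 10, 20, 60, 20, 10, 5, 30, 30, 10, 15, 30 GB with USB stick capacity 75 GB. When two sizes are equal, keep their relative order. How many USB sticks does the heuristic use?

Sorted descending: 60, 30, 30, 30, 25, 20, 20, 15, 10, 10, 10, 5, 5.
  60 → USB stick 1 (new)  [load 60/75]
  30 → USB stick 2 (new)  [load 30/75]
  30 → USB stick 2  [load 60/75]
  30 → USB stick 3 (new)  [load 30/75]
  25 → USB stick 3  [load 55/75]
  20 → USB stick 3  [load 75/75]
  20 → USB stick 4 (new)  [load 20/75]
  15 → USB stick 1  [load 75/75]
  10 → USB stick 2  [load 70/75]
  10 → USB stick 4  [load 30/75]
  10 → USB stick 4  [load 40/75]
  5 → USB stick 2  [load 75/75]
  5 → USB stick 4  [load 45/75]
4 USB sticks opened.

4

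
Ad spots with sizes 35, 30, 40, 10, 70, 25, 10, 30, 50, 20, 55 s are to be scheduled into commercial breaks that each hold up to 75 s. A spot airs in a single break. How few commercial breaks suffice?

6

Total = 70 + 55 + 50 + 40 + 35 + 30 + 30 + 25 + 20 + 10 + 10 = 375 s.
Lower bound: ⌈375/75⌉ = 5 commercial breaks.
A packing using 6 commercial breaks:
  break 1: 70 = 70
  break 2: 55 + 20 = 75
  break 3: 50 + 25 = 75
  break 4: 40 + 35 = 75
  break 5: 30 + 30 + 10 = 70
  break 6: 10 = 10
No arrangement into 5 commercial breaks stays within capacity, so 6 is optimal.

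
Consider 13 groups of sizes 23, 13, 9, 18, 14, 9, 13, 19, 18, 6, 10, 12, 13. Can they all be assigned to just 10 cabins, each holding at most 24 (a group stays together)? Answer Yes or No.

A valid assignment using 9 cabins:
  cabin 1: 23 = 23
  cabin 2: 19 = 19
  cabin 3: 18 + 6 = 24
  cabin 4: 18 = 18
  cabin 5: 14 + 10 = 24
  cabin 6: 13 + 9 = 22
  cabin 7: 13 + 9 = 22
  cabin 8: 13 = 13
  cabin 9: 12 = 12
That uses only 9 ≤ 10, so 10 cabins are enough.

Yes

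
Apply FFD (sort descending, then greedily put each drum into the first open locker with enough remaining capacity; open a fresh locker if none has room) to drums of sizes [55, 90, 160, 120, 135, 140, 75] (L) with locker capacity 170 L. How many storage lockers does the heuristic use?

6

Sorted descending: 160, 140, 135, 120, 90, 75, 55.
  160 → locker 1 (new)  [load 160/170]
  140 → locker 2 (new)  [load 140/170]
  135 → locker 3 (new)  [load 135/170]
  120 → locker 4 (new)  [load 120/170]
  90 → locker 5 (new)  [load 90/170]
  75 → locker 5  [load 165/170]
  55 → locker 6 (new)  [load 55/170]
6 storage lockers opened.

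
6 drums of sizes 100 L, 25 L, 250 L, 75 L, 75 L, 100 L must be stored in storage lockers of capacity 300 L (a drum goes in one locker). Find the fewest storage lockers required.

Total = 250 + 100 + 100 + 75 + 75 + 25 = 625 L.
Lower bound: ⌈625/300⌉ = 3 storage lockers.
A packing using 3 storage lockers:
  locker 1: 250 + 25 = 275
  locker 2: 100 + 100 + 75 = 275
  locker 3: 75 = 75
This matches the lower bound, so 3 is optimal.

3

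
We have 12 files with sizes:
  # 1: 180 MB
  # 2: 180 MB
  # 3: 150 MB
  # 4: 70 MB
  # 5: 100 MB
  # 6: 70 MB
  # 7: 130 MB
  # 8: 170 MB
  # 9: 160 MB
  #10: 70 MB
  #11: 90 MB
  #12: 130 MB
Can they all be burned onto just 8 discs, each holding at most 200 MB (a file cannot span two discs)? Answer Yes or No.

No

Total = 1500 MB; ⌈1500/200⌉ = 8.
The bound of 8 does not rule out 8, but exhaustive search shows no assignment into 8 discs of capacity 200 MB exists — the minimum is 9.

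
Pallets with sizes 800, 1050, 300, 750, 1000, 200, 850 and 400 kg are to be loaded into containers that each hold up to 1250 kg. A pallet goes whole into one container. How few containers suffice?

5

Total = 1050 + 1000 + 850 + 800 + 750 + 400 + 300 + 200 = 5350 kg.
Lower bound: ⌈5350/1250⌉ = 5 containers.
A packing using 5 containers:
  container 1: 1050 + 200 = 1250
  container 2: 1000 = 1000
  container 3: 850 + 400 = 1250
  container 4: 800 + 300 = 1100
  container 5: 750 = 750
This matches the lower bound, so 5 is optimal.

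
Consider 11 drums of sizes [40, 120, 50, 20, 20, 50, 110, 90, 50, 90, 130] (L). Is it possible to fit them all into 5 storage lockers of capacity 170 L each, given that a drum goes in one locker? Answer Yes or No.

Yes

A valid assignment using 5 storage lockers:
  locker 1: 130 + 40 = 170
  locker 2: 120 + 50 = 170
  locker 3: 110 + 50 = 160
  locker 4: 90 + 50 + 20 = 160
  locker 5: 90 + 20 = 110
Every load is within 170 L, so 5 storage lockers suffice.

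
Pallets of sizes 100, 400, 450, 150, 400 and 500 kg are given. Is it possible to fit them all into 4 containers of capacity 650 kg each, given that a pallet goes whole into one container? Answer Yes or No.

Yes

A valid assignment using 4 containers:
  container 1: 500 + 150 = 650
  container 2: 450 + 100 = 550
  container 3: 400 = 400
  container 4: 400 = 400
Every load is within 650 kg, so 4 containers suffice.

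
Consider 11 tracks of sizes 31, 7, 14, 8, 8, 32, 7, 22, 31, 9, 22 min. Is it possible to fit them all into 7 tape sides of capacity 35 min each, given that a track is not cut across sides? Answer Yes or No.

A valid assignment using 7 tape sides:
  side 1: 32 = 32
  side 2: 31 = 31
  side 3: 31 = 31
  side 4: 22 + 9 = 31
  side 5: 22 + 8 = 30
  side 6: 14 + 8 + 7 = 29
  side 7: 7 = 7
Every load is within 35 min, so 7 tape sides suffice.

Yes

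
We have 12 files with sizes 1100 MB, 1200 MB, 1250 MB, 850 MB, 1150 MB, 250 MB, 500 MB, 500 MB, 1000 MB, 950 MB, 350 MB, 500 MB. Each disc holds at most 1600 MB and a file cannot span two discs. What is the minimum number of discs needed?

Total = 1250 + 1200 + 1150 + 1100 + 1000 + 950 + 850 + 500 + 500 + 500 + 350 + 250 = 9600 MB.
Lower bound: ⌈9600/1600⌉ = 6 discs.
Also, 7 files each exceed 800 MB, and no two of those can share a disc, so at least 7 discs are needed.
A packing using 7 discs:
  disc 1: 1250 + 350 = 1600
  disc 2: 1200 + 250 = 1450
  disc 3: 1150 = 1150
  disc 4: 1100 + 500 = 1600
  disc 5: 1000 + 500 = 1500
  disc 6: 950 + 500 = 1450
  disc 7: 850 = 850
This matches the lower bound, so 7 is optimal.

7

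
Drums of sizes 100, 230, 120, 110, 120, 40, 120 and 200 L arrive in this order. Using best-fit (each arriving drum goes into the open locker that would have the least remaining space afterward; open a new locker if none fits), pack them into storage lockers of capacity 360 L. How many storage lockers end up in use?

3

  100 → locker 1 (new)  [load 100/360]
  230 → locker 1  [load 330/360]
  120 → locker 2 (new)  [load 120/360]
  110 → locker 2  [load 230/360]
  120 → locker 2  [load 350/360]
  40 → locker 3 (new)  [load 40/360]
  120 → locker 3  [load 160/360]
  200 → locker 3  [load 360/360]
3 storage lockers opened.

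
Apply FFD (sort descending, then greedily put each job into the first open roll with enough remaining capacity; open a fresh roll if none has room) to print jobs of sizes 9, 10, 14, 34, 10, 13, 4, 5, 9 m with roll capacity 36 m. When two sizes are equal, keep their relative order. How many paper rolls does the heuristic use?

4

Sorted descending: 34, 14, 13, 10, 10, 9, 9, 5, 4.
  34 → roll 1 (new)  [load 34/36]
  14 → roll 2 (new)  [load 14/36]
  13 → roll 2  [load 27/36]
  10 → roll 3 (new)  [load 10/36]
  10 → roll 3  [load 20/36]
  9 → roll 2  [load 36/36]
  9 → roll 3  [load 29/36]
  5 → roll 3  [load 34/36]
  4 → roll 4 (new)  [load 4/36]
4 paper rolls opened.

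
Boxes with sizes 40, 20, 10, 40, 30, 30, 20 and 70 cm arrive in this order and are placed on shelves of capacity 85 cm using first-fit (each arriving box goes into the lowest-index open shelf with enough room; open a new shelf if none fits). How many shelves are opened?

  40 → shelf 1 (new)  [load 40/85]
  20 → shelf 1  [load 60/85]
  10 → shelf 1  [load 70/85]
  40 → shelf 2 (new)  [load 40/85]
  30 → shelf 2  [load 70/85]
  30 → shelf 3 (new)  [load 30/85]
  20 → shelf 3  [load 50/85]
  70 → shelf 4 (new)  [load 70/85]
4 shelves opened.

4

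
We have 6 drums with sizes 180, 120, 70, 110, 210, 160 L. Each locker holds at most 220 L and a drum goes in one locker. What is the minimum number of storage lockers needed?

5

Total = 210 + 180 + 160 + 120 + 110 + 70 = 850 L.
Lower bound: ⌈850/220⌉ = 4 storage lockers.
A packing using 5 storage lockers:
  locker 1: 210 = 210
  locker 2: 180 = 180
  locker 3: 160 = 160
  locker 4: 120 + 70 = 190
  locker 5: 110 = 110
No arrangement into 4 storage lockers stays within capacity, so 5 is optimal.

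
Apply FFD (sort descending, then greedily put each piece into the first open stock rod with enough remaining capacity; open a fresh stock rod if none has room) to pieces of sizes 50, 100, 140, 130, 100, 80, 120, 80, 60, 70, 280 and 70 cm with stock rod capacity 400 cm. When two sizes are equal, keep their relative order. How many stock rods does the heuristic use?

Sorted descending: 280, 140, 130, 120, 100, 100, 80, 80, 70, 70, 60, 50.
  280 → stock rod 1 (new)  [load 280/400]
  140 → stock rod 2 (new)  [load 140/400]
  130 → stock rod 2  [load 270/400]
  120 → stock rod 1  [load 400/400]
  100 → stock rod 2  [load 370/400]
  100 → stock rod 3 (new)  [load 100/400]
  80 → stock rod 3  [load 180/400]
  80 → stock rod 3  [load 260/400]
  70 → stock rod 3  [load 330/400]
  70 → stock rod 3  [load 400/400]
  60 → stock rod 4 (new)  [load 60/400]
  50 → stock rod 4  [load 110/400]
4 stock rods opened.

4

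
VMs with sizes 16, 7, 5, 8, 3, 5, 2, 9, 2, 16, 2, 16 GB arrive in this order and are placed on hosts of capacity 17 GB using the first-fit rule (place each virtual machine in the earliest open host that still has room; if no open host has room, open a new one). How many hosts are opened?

6

  16 → host 1 (new)  [load 16/17]
  7 → host 2 (new)  [load 7/17]
  5 → host 2  [load 12/17]
  8 → host 3 (new)  [load 8/17]
  3 → host 2  [load 15/17]
  5 → host 3  [load 13/17]
  2 → host 2  [load 17/17]
  9 → host 4 (new)  [load 9/17]
  2 → host 3  [load 15/17]
  16 → host 5 (new)  [load 16/17]
  2 → host 3  [load 17/17]
  16 → host 6 (new)  [load 16/17]
6 hosts opened.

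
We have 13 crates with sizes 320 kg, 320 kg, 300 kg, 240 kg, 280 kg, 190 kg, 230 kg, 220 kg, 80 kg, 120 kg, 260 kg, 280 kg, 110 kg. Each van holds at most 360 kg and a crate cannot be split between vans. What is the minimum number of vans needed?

Total = 320 + 320 + 300 + 280 + 280 + 260 + 240 + 230 + 220 + 190 + 120 + 110 + 80 = 2950 kg.
Lower bound: ⌈2950/360⌉ = 9 vans.
Also, 10 crates each exceed 180 kg, and no two of those can share a van, so at least 10 vans are needed.
A packing using 10 vans:
  van 1: 320 = 320
  van 2: 320 = 320
  van 3: 300 = 300
  van 4: 280 + 80 = 360
  van 5: 280 = 280
  van 6: 260 = 260
  van 7: 240 + 120 = 360
  van 8: 230 + 110 = 340
  van 9: 220 = 220
  van 10: 190 = 190
This matches the lower bound, so 10 is optimal.

10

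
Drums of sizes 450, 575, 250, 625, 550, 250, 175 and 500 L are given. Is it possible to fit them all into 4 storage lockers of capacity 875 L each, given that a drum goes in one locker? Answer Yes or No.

No

Total = 3375 L; ⌈3375/875⌉ = 4.
5 drums each exceed half the capacity and cannot share a locker, forcing at least 5 storage lockers.
At least 5 storage lockers are required, but only 4 are allowed.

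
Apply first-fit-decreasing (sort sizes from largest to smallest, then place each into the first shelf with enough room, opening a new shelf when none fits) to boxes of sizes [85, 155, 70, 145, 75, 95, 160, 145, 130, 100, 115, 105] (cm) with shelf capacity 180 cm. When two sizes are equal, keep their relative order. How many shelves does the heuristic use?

9

Sorted descending: 160, 155, 145, 145, 130, 115, 105, 100, 95, 85, 75, 70.
  160 → shelf 1 (new)  [load 160/180]
  155 → shelf 2 (new)  [load 155/180]
  145 → shelf 3 (new)  [load 145/180]
  145 → shelf 4 (new)  [load 145/180]
  130 → shelf 5 (new)  [load 130/180]
  115 → shelf 6 (new)  [load 115/180]
  105 → shelf 7 (new)  [load 105/180]
  100 → shelf 8 (new)  [load 100/180]
  95 → shelf 9 (new)  [load 95/180]
  85 → shelf 9  [load 180/180]
  75 → shelf 7  [load 180/180]
  70 → shelf 8  [load 170/180]
9 shelves opened.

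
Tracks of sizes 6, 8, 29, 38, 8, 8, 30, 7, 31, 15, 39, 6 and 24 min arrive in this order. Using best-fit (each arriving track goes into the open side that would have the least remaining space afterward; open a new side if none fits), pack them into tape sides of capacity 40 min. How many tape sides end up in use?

7

  6 → side 1 (new)  [load 6/40]
  8 → side 1  [load 14/40]
  29 → side 2 (new)  [load 29/40]
  38 → side 3 (new)  [load 38/40]
  8 → side 2  [load 37/40]
  8 → side 1  [load 22/40]
  30 → side 4 (new)  [load 30/40]
  7 → side 4  [load 37/40]
  31 → side 5 (new)  [load 31/40]
  15 → side 1  [load 37/40]
  39 → side 6 (new)  [load 39/40]
  6 → side 5  [load 37/40]
  24 → side 7 (new)  [load 24/40]
7 tape sides opened.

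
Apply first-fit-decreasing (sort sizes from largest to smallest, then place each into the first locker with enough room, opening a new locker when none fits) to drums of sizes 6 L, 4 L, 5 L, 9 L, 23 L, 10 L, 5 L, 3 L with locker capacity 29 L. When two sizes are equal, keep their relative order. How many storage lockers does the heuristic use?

3

Sorted descending: 23, 10, 9, 6, 5, 5, 4, 3.
  23 → locker 1 (new)  [load 23/29]
  10 → locker 2 (new)  [load 10/29]
  9 → locker 2  [load 19/29]
  6 → locker 1  [load 29/29]
  5 → locker 2  [load 24/29]
  5 → locker 2  [load 29/29]
  4 → locker 3 (new)  [load 4/29]
  3 → locker 3  [load 7/29]
3 storage lockers opened.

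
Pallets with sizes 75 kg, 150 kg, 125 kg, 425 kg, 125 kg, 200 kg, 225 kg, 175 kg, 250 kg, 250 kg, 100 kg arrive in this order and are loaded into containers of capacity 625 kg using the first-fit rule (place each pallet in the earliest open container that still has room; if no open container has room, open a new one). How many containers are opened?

  75 → container 1 (new)  [load 75/625]
  150 → container 1  [load 225/625]
  125 → container 1  [load 350/625]
  425 → container 2 (new)  [load 425/625]
  125 → container 1  [load 475/625]
  200 → container 2  [load 625/625]
  225 → container 3 (new)  [load 225/625]
  175 → container 3  [load 400/625]
  250 → container 4 (new)  [load 250/625]
  250 → container 4  [load 500/625]
  100 → container 1  [load 575/625]
4 containers opened.

4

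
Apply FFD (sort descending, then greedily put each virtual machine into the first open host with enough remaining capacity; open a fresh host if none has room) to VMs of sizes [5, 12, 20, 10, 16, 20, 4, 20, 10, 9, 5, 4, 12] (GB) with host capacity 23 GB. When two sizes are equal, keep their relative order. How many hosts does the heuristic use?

Sorted descending: 20, 20, 20, 16, 12, 12, 10, 10, 9, 5, 5, 4, 4.
  20 → host 1 (new)  [load 20/23]
  20 → host 2 (new)  [load 20/23]
  20 → host 3 (new)  [load 20/23]
  16 → host 4 (new)  [load 16/23]
  12 → host 5 (new)  [load 12/23]
  12 → host 6 (new)  [load 12/23]
  10 → host 5  [load 22/23]
  10 → host 6  [load 22/23]
  9 → host 7 (new)  [load 9/23]
  5 → host 4  [load 21/23]
  5 → host 7  [load 14/23]
  4 → host 7  [load 18/23]
  4 → host 7  [load 22/23]
7 hosts opened.

7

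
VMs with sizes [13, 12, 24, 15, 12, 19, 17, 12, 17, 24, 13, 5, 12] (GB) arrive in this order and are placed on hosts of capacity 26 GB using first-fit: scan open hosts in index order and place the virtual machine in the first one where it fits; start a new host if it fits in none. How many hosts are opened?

  13 → host 1 (new)  [load 13/26]
  12 → host 1  [load 25/26]
  24 → host 2 (new)  [load 24/26]
  15 → host 3 (new)  [load 15/26]
  12 → host 4 (new)  [load 12/26]
  19 → host 5 (new)  [load 19/26]
  17 → host 6 (new)  [load 17/26]
  12 → host 4  [load 24/26]
  17 → host 7 (new)  [load 17/26]
  24 → host 8 (new)  [load 24/26]
  13 → host 9 (new)  [load 13/26]
  5 → host 3  [load 20/26]
  12 → host 9  [load 25/26]
9 hosts opened.

9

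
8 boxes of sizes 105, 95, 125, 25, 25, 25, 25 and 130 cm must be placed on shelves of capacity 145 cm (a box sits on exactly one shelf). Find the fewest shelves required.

5

Total = 130 + 125 + 105 + 95 + 25 + 25 + 25 + 25 = 555 cm.
Lower bound: ⌈555/145⌉ = 4 shelves.
A packing using 5 shelves:
  shelf 1: 130 = 130
  shelf 2: 125 = 125
  shelf 3: 105 + 25 = 130
  shelf 4: 95 + 25 + 25 = 145
  shelf 5: 25 = 25
No arrangement into 4 shelves stays within capacity, so 5 is optimal.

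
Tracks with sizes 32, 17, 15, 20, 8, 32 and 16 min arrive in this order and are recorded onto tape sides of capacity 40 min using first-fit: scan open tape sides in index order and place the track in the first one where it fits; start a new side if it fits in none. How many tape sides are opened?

4

  32 → side 1 (new)  [load 32/40]
  17 → side 2 (new)  [load 17/40]
  15 → side 2  [load 32/40]
  20 → side 3 (new)  [load 20/40]
  8 → side 1  [load 40/40]
  32 → side 4 (new)  [load 32/40]
  16 → side 3  [load 36/40]
4 tape sides opened.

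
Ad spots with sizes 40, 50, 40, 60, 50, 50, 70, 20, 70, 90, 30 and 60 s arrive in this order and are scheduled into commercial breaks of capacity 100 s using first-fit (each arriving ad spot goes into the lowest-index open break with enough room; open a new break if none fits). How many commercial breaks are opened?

  40 → break 1 (new)  [load 40/100]
  50 → break 1  [load 90/100]
  40 → break 2 (new)  [load 40/100]
  60 → break 2  [load 100/100]
  50 → break 3 (new)  [load 50/100]
  50 → break 3  [load 100/100]
  70 → break 4 (new)  [load 70/100]
  20 → break 4  [load 90/100]
  70 → break 5 (new)  [load 70/100]
  90 → break 6 (new)  [load 90/100]
  30 → break 5  [load 100/100]
  60 → break 7 (new)  [load 60/100]
7 commercial breaks opened.

7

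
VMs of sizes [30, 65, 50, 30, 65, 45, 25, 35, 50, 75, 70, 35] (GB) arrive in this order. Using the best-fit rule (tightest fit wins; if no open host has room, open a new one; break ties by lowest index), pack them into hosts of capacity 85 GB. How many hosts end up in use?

  30 → host 1 (new)  [load 30/85]
  65 → host 2 (new)  [load 65/85]
  50 → host 1  [load 80/85]
  30 → host 3 (new)  [load 30/85]
  65 → host 4 (new)  [load 65/85]
  45 → host 3  [load 75/85]
  25 → host 5 (new)  [load 25/85]
  35 → host 5  [load 60/85]
  50 → host 6 (new)  [load 50/85]
  75 → host 7 (new)  [load 75/85]
  70 → host 8 (new)  [load 70/85]
  35 → host 6  [load 85/85]
8 hosts opened.

8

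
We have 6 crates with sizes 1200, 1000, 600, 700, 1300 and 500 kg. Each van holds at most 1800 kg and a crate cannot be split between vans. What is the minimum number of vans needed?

Total = 1300 + 1200 + 1000 + 700 + 600 + 500 = 5300 kg.
Lower bound: ⌈5300/1800⌉ = 3 vans.
A packing using 3 vans:
  van 1: 1300 + 500 = 1800
  van 2: 1200 + 600 = 1800
  van 3: 1000 + 700 = 1700
This matches the lower bound, so 3 is optimal.

3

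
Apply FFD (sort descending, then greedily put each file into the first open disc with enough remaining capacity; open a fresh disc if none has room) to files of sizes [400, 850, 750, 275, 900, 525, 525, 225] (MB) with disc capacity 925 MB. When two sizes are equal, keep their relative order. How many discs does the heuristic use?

Sorted descending: 900, 850, 750, 525, 525, 400, 275, 225.
  900 → disc 1 (new)  [load 900/925]
  850 → disc 2 (new)  [load 850/925]
  750 → disc 3 (new)  [load 750/925]
  525 → disc 4 (new)  [load 525/925]
  525 → disc 5 (new)  [load 525/925]
  400 → disc 4  [load 925/925]
  275 → disc 5  [load 800/925]
  225 → disc 6 (new)  [load 225/925]
6 discs opened.

6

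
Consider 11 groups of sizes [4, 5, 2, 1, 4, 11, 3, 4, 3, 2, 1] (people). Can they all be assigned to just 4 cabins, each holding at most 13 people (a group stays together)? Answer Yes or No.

Yes

A valid assignment using 4 cabins:
  cabin 1: 11 + 2 = 13
  cabin 2: 5 + 4 + 4 = 13
  cabin 3: 4 + 3 + 3 + 2 + 1 = 13
  cabin 4: 1 = 1
Every load is within 13 people, so 4 cabins suffice.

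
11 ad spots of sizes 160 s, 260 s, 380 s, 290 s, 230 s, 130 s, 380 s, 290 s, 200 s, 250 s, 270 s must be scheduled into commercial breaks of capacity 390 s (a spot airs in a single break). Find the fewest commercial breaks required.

9

Total = 380 + 380 + 290 + 290 + 270 + 260 + 250 + 230 + 200 + 160 + 130 = 2840 s.
Lower bound: ⌈2840/390⌉ = 8 commercial breaks.
Also, 9 ad spots each exceed 195 s, and no two of those can share a break, so at least 9 commercial breaks are needed.
A packing using 9 commercial breaks:
  break 1: 380 = 380
  break 2: 380 = 380
  break 3: 290 = 290
  break 4: 290 = 290
  break 5: 270 = 270
  break 6: 260 + 130 = 390
  break 7: 250 = 250
  break 8: 230 + 160 = 390
  break 9: 200 = 200
This matches the lower bound, so 9 is optimal.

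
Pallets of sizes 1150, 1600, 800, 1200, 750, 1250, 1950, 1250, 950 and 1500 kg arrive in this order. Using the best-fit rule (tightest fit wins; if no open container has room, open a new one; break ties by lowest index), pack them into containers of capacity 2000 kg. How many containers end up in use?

  1150 → container 1 (new)  [load 1150/2000]
  1600 → container 2 (new)  [load 1600/2000]
  800 → container 1  [load 1950/2000]
  1200 → container 3 (new)  [load 1200/2000]
  750 → container 3  [load 1950/2000]
  1250 → container 4 (new)  [load 1250/2000]
  1950 → container 5 (new)  [load 1950/2000]
  1250 → container 6 (new)  [load 1250/2000]
  950 → container 7 (new)  [load 950/2000]
  1500 → container 8 (new)  [load 1500/2000]
8 containers opened.

8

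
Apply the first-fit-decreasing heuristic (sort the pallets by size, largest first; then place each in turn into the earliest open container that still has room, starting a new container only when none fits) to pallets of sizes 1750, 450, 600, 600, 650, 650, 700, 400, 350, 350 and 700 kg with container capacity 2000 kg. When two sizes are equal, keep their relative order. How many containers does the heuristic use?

Sorted descending: 1750, 700, 700, 650, 650, 600, 600, 450, 400, 350, 350.
  1750 → container 1 (new)  [load 1750/2000]
  700 → container 2 (new)  [load 700/2000]
  700 → container 2  [load 1400/2000]
  650 → container 3 (new)  [load 650/2000]
  650 → container 3  [load 1300/2000]
  600 → container 2  [load 2000/2000]
  600 → container 3  [load 1900/2000]
  450 → container 4 (new)  [load 450/2000]
  400 → container 4  [load 850/2000]
  350 → container 4  [load 1200/2000]
  350 → container 4  [load 1550/2000]
4 containers opened.

4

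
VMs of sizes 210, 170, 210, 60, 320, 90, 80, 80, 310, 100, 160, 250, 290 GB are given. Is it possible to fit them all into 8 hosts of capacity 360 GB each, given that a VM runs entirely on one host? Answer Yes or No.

Yes

A valid assignment using 8 hosts:
  host 1: 320 = 320
  host 2: 310 = 310
  host 3: 290 + 60 = 350
  host 4: 250 + 100 = 350
  host 5: 210 + 90 = 300
  host 6: 210 + 80 = 290
  host 7: 170 + 160 = 330
  host 8: 80 = 80
Every load is within 360 GB, so 8 hosts suffice.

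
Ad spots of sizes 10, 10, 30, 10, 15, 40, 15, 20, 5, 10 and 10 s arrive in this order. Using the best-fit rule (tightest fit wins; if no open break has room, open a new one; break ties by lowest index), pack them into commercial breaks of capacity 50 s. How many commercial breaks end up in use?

4

  10 → break 1 (new)  [load 10/50]
  10 → break 1  [load 20/50]
  30 → break 1  [load 50/50]
  10 → break 2 (new)  [load 10/50]
  15 → break 2  [load 25/50]
  40 → break 3 (new)  [load 40/50]
  15 → break 2  [load 40/50]
  20 → break 4 (new)  [load 20/50]
  5 → break 2  [load 45/50]
  10 → break 3  [load 50/50]
  10 → break 4  [load 30/50]
4 commercial breaks opened.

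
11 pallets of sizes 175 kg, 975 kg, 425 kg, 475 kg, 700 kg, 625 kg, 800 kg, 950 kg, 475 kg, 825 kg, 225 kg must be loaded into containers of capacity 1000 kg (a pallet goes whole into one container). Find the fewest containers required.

8

Total = 975 + 950 + 825 + 800 + 700 + 625 + 475 + 475 + 425 + 225 + 175 = 6650 kg.
Lower bound: ⌈6650/1000⌉ = 7 containers.
A packing using 8 containers:
  container 1: 975 = 975
  container 2: 950 = 950
  container 3: 825 + 175 = 1000
  container 4: 800 = 800
  container 5: 700 + 225 = 925
  container 6: 625 = 625
  container 7: 475 + 475 = 950
  container 8: 425 = 425
No arrangement into 7 containers stays within capacity, so 8 is optimal.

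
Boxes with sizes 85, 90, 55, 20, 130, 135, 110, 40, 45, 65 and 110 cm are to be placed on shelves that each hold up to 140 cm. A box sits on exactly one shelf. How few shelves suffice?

7

Total = 135 + 130 + 110 + 110 + 90 + 85 + 65 + 55 + 45 + 40 + 20 = 885 cm.
Lower bound: ⌈885/140⌉ = 7 shelves.
A packing using 7 shelves:
  shelf 1: 135 = 135
  shelf 2: 130 = 130
  shelf 3: 110 + 20 = 130
  shelf 4: 110 = 110
  shelf 5: 90 + 45 = 135
  shelf 6: 85 + 55 = 140
  shelf 7: 65 + 40 = 105
This matches the lower bound, so 7 is optimal.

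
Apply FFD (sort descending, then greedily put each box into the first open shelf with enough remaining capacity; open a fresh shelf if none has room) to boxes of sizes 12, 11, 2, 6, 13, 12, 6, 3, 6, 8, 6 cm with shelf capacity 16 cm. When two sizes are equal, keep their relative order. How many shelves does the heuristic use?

Sorted descending: 13, 12, 12, 11, 8, 6, 6, 6, 6, 3, 2.
  13 → shelf 1 (new)  [load 13/16]
  12 → shelf 2 (new)  [load 12/16]
  12 → shelf 3 (new)  [load 12/16]
  11 → shelf 4 (new)  [load 11/16]
  8 → shelf 5 (new)  [load 8/16]
  6 → shelf 5  [load 14/16]
  6 → shelf 6 (new)  [load 6/16]
  6 → shelf 6  [load 12/16]
  6 → shelf 7 (new)  [load 6/16]
  3 → shelf 1  [load 16/16]
  2 → shelf 2  [load 14/16]
7 shelves opened.

7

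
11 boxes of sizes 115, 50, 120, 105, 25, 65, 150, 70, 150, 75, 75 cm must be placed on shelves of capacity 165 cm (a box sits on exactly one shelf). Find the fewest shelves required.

7

Total = 150 + 150 + 120 + 115 + 105 + 75 + 75 + 70 + 65 + 50 + 25 = 1000 cm.
Lower bound: ⌈1000/165⌉ = 7 shelves.
A packing using 7 shelves:
  shelf 1: 150 = 150
  shelf 2: 150 = 150
  shelf 3: 120 + 25 = 145
  shelf 4: 115 + 50 = 165
  shelf 5: 105 = 105
  shelf 6: 75 + 75 = 150
  shelf 7: 70 + 65 = 135
This matches the lower bound, so 7 is optimal.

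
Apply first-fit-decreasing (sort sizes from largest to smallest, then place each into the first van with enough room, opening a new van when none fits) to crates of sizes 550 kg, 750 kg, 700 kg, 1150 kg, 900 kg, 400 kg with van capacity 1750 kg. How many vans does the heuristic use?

Sorted descending: 1150, 900, 750, 700, 550, 400.
  1150 → van 1 (new)  [load 1150/1750]
  900 → van 2 (new)  [load 900/1750]
  750 → van 2  [load 1650/1750]
  700 → van 3 (new)  [load 700/1750]
  550 → van 1  [load 1700/1750]
  400 → van 3  [load 1100/1750]
3 vans opened.

3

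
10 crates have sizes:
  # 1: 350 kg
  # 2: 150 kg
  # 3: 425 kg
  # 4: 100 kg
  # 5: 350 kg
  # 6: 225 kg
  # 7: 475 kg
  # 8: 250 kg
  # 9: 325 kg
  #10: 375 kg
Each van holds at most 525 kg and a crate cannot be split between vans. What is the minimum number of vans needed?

Total = 475 + 425 + 375 + 350 + 350 + 325 + 250 + 225 + 150 + 100 = 3025 kg.
Lower bound: ⌈3025/525⌉ = 6 vans.
A packing using 7 vans:
  van 1: 475 = 475
  van 2: 425 + 100 = 525
  van 3: 375 + 150 = 525
  van 4: 350 = 350
  van 5: 350 = 350
  van 6: 325 = 325
  van 7: 250 + 225 = 475
No arrangement into 6 vans stays within capacity, so 7 is optimal.

7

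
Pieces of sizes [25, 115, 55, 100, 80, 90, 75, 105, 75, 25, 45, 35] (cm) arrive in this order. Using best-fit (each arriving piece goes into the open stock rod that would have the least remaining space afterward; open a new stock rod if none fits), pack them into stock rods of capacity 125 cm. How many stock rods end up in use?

8

  25 → stock rod 1 (new)  [load 25/125]
  115 → stock rod 2 (new)  [load 115/125]
  55 → stock rod 1  [load 80/125]
  100 → stock rod 3 (new)  [load 100/125]
  80 → stock rod 4 (new)  [load 80/125]
  90 → stock rod 5 (new)  [load 90/125]
  75 → stock rod 6 (new)  [load 75/125]
  105 → stock rod 7 (new)  [load 105/125]
  75 → stock rod 8 (new)  [load 75/125]
  25 → stock rod 3  [load 125/125]
  45 → stock rod 1  [load 125/125]
  35 → stock rod 5  [load 125/125]
8 stock rods opened.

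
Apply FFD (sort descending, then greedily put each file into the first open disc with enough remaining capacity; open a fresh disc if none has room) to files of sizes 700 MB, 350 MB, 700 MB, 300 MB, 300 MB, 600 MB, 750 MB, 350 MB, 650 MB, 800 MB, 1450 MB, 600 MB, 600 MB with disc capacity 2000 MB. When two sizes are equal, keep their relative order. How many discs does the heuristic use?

Sorted descending: 1450, 800, 750, 700, 700, 650, 600, 600, 600, 350, 350, 300, 300.
  1450 → disc 1 (new)  [load 1450/2000]
  800 → disc 2 (new)  [load 800/2000]
  750 → disc 2  [load 1550/2000]
  700 → disc 3 (new)  [load 700/2000]
  700 → disc 3  [load 1400/2000]
  650 → disc 4 (new)  [load 650/2000]
  600 → disc 3  [load 2000/2000]
  600 → disc 4  [load 1250/2000]
  600 → disc 4  [load 1850/2000]
  350 → disc 1  [load 1800/2000]
  350 → disc 2  [load 1900/2000]
  300 → disc 5 (new)  [load 300/2000]
  300 → disc 5  [load 600/2000]
5 discs opened.

5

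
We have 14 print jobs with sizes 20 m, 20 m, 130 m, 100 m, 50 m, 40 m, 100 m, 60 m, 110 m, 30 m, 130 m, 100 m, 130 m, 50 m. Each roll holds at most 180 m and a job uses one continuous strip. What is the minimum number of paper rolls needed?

7

Total = 130 + 130 + 130 + 110 + 100 + 100 + 100 + 60 + 50 + 50 + 40 + 30 + 20 + 20 = 1070 m.
Lower bound: ⌈1070/180⌉ = 6 paper rolls.
Also, 7 print jobs each exceed 90 m, and no two of those can share a roll, so at least 7 paper rolls are needed.
A packing using 7 paper rolls:
  roll 1: 130 + 50 = 180
  roll 2: 130 + 50 = 180
  roll 3: 130 + 40 = 170
  roll 4: 110 + 60 = 170
  roll 5: 100 + 30 + 20 + 20 = 170
  roll 6: 100 = 100
  roll 7: 100 = 100
This matches the lower bound, so 7 is optimal.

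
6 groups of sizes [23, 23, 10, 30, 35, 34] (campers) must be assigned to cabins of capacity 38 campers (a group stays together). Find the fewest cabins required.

Total = 35 + 34 + 30 + 23 + 23 + 10 = 155 campers.
Lower bound: ⌈155/38⌉ = 5 cabins.
A packing using 5 cabins:
  cabin 1: 35 = 35
  cabin 2: 34 = 34
  cabin 3: 30 = 30
  cabin 4: 23 + 10 = 33
  cabin 5: 23 = 23
This matches the lower bound, so 5 is optimal.

5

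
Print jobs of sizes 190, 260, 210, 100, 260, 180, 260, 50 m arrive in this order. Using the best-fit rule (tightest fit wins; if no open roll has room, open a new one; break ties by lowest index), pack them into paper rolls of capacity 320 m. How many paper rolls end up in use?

6

  190 → roll 1 (new)  [load 190/320]
  260 → roll 2 (new)  [load 260/320]
  210 → roll 3 (new)  [load 210/320]
  100 → roll 3  [load 310/320]
  260 → roll 4 (new)  [load 260/320]
  180 → roll 5 (new)  [load 180/320]
  260 → roll 6 (new)  [load 260/320]
  50 → roll 2  [load 310/320]
6 paper rolls opened.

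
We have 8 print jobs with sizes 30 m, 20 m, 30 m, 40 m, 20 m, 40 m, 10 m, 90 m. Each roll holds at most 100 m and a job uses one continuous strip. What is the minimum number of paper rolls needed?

Total = 90 + 40 + 40 + 30 + 30 + 20 + 20 + 10 = 280 m.
Lower bound: ⌈280/100⌉ = 3 paper rolls.
A packing using 3 paper rolls:
  roll 1: 90 + 10 = 100
  roll 2: 40 + 40 + 20 = 100
  roll 3: 30 + 30 + 20 = 80
This matches the lower bound, so 3 is optimal.

3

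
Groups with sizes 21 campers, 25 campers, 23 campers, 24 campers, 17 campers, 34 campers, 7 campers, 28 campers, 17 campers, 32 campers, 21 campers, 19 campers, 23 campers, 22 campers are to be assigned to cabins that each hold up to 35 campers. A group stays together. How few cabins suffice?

Total = 34 + 32 + 28 + 25 + 24 + 23 + 23 + 22 + 21 + 21 + 19 + 17 + 17 + 7 = 313 campers.
Lower bound: ⌈313/35⌉ = 9 cabins.
Also, 11 groups each exceed 35/2 campers, and no two of those can share a cabin, so at least 11 cabins are needed.
A packing using 12 cabins:
  cabin 1: 34 = 34
  cabin 2: 32 = 32
  cabin 3: 28 + 7 = 35
  cabin 4: 25 = 25
  cabin 5: 24 = 24
  cabin 6: 23 = 23
  cabin 7: 23 = 23
  cabin 8: 22 = 22
  cabin 9: 21 = 21
  cabin 10: 21 = 21
  cabin 11: 19 = 19
  cabin 12: 17 + 17 = 34
No arrangement into 11 cabins stays within capacity, so 12 is optimal.

12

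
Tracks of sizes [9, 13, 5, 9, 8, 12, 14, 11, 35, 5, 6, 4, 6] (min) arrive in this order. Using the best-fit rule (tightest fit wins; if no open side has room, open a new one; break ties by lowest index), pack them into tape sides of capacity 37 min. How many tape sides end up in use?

4

  9 → side 1 (new)  [load 9/37]
  13 → side 1  [load 22/37]
  5 → side 1  [load 27/37]
  9 → side 1  [load 36/37]
  8 → side 2 (new)  [load 8/37]
  12 → side 2  [load 20/37]
  14 → side 2  [load 34/37]
  11 → side 3 (new)  [load 11/37]
  35 → side 4 (new)  [load 35/37]
  5 → side 3  [load 16/37]
  6 → side 3  [load 22/37]
  4 → side 3  [load 26/37]
  6 → side 3  [load 32/37]
4 tape sides opened.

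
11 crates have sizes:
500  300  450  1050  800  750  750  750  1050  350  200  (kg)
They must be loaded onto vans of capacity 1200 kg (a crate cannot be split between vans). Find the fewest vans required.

7

Total = 1050 + 1050 + 800 + 750 + 750 + 750 + 500 + 450 + 350 + 300 + 200 = 6950 kg.
Lower bound: ⌈6950/1200⌉ = 6 vans.
A packing using 7 vans:
  van 1: 1050 = 1050
  van 2: 1050 = 1050
  van 3: 800 + 350 = 1150
  van 4: 750 + 450 = 1200
  van 5: 750 + 300 = 1050
  van 6: 750 + 200 = 950
  van 7: 500 = 500
No arrangement into 6 vans stays within capacity, so 7 is optimal.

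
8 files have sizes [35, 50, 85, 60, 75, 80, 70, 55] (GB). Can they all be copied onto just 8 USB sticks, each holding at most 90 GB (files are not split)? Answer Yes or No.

A valid assignment using 7 USB sticks:
  USB stick 1: 85 = 85
  USB stick 2: 80 = 80
  USB stick 3: 75 = 75
  USB stick 4: 70 = 70
  USB stick 5: 60 = 60
  USB stick 6: 55 + 35 = 90
  USB stick 7: 50 = 50
That uses only 7 ≤ 8, so 8 USB sticks are enough.

Yes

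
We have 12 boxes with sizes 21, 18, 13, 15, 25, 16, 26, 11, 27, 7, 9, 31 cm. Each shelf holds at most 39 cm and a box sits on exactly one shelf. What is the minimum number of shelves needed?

Total = 31 + 27 + 26 + 25 + 21 + 18 + 16 + 15 + 13 + 11 + 9 + 7 = 219 cm.
Lower bound: ⌈219/39⌉ = 6 shelves.
A packing using 6 shelves:
  shelf 1: 31 + 7 = 38
  shelf 2: 27 + 11 = 38
  shelf 3: 26 + 13 = 39
  shelf 4: 25 + 9 = 34
  shelf 5: 21 + 18 = 39
  shelf 6: 16 + 15 = 31
This matches the lower bound, so 6 is optimal.

6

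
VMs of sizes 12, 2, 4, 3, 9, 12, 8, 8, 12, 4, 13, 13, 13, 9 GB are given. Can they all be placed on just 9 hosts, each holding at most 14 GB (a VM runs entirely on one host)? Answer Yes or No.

No

Total = 122 GB; ⌈122/14⌉ = 9.
10 VMs each exceed half the capacity and cannot share a host, forcing at least 10 hosts.
At least 10 hosts are required, but only 9 are allowed.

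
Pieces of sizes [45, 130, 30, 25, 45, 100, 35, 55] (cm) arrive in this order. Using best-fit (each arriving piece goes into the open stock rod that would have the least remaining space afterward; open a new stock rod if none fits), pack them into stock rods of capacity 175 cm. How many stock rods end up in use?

3

  45 → stock rod 1 (new)  [load 45/175]
  130 → stock rod 1  [load 175/175]
  30 → stock rod 2 (new)  [load 30/175]
  25 → stock rod 2  [load 55/175]
  45 → stock rod 2  [load 100/175]
  100 → stock rod 3 (new)  [load 100/175]
  35 → stock rod 2  [load 135/175]
  55 → stock rod 3  [load 155/175]
3 stock rods opened.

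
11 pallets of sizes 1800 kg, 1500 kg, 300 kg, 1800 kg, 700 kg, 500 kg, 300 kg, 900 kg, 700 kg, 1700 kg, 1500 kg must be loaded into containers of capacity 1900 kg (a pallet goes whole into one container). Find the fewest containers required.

7

Total = 1800 + 1800 + 1700 + 1500 + 1500 + 900 + 700 + 700 + 500 + 300 + 300 = 11700 kg.
Lower bound: ⌈11700/1900⌉ = 7 containers.
A packing using 7 containers:
  container 1: 1800 = 1800
  container 2: 1800 = 1800
  container 3: 1700 = 1700
  container 4: 1500 + 300 = 1800
  container 5: 1500 + 300 = 1800
  container 6: 900 + 700 = 1600
  container 7: 700 + 500 = 1200
This matches the lower bound, so 7 is optimal.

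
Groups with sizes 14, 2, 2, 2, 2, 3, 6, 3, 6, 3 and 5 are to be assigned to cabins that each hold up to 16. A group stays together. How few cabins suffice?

3

Total = 14 + 6 + 6 + 5 + 3 + 3 + 3 + 2 + 2 + 2 + 2 = 48.
Lower bound: ⌈48/16⌉ = 3 cabins.
A packing using 3 cabins:
  cabin 1: 14 + 2 = 16
  cabin 2: 6 + 6 + 2 + 2 = 16
  cabin 3: 5 + 3 + 3 + 3 + 2 = 16
This matches the lower bound, so 3 is optimal.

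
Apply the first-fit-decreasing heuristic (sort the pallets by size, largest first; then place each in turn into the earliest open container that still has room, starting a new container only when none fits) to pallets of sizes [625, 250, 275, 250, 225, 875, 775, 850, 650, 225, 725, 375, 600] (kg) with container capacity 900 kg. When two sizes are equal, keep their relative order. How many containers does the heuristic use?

Sorted descending: 875, 850, 775, 725, 650, 625, 600, 375, 275, 250, 250, 225, 225.
  875 → container 1 (new)  [load 875/900]
  850 → container 2 (new)  [load 850/900]
  775 → container 3 (new)  [load 775/900]
  725 → container 4 (new)  [load 725/900]
  650 → container 5 (new)  [load 650/900]
  625 → container 6 (new)  [load 625/900]
  600 → container 7 (new)  [load 600/900]
  375 → container 8 (new)  [load 375/900]
  275 → container 6  [load 900/900]
  250 → container 5  [load 900/900]
  250 → container 7  [load 850/900]
  225 → container 8  [load 600/900]
  225 → container 8  [load 825/900]
8 containers opened.

8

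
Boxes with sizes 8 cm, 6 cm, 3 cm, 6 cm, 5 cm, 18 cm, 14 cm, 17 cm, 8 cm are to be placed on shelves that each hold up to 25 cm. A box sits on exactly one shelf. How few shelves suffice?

Total = 18 + 17 + 14 + 8 + 8 + 6 + 6 + 5 + 3 = 85 cm.
Lower bound: ⌈85/25⌉ = 4 shelves.
A packing using 4 shelves:
  shelf 1: 18 + 6 = 24
  shelf 2: 17 + 8 = 25
  shelf 3: 14 + 8 + 3 = 25
  shelf 4: 6 + 5 = 11
This matches the lower bound, so 4 is optimal.

4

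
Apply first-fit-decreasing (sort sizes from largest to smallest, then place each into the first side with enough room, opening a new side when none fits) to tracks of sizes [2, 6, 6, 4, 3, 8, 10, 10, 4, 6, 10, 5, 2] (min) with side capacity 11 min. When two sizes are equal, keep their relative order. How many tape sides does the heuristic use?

Sorted descending: 10, 10, 10, 8, 6, 6, 6, 5, 4, 4, 3, 2, 2.
  10 → side 1 (new)  [load 10/11]
  10 → side 2 (new)  [load 10/11]
  10 → side 3 (new)  [load 10/11]
  8 → side 4 (new)  [load 8/11]
  6 → side 5 (new)  [load 6/11]
  6 → side 6 (new)  [load 6/11]
  6 → side 7 (new)  [load 6/11]
  5 → side 5  [load 11/11]
  4 → side 6  [load 10/11]
  4 → side 7  [load 10/11]
  3 → side 4  [load 11/11]
  2 → side 8 (new)  [load 2/11]
  2 → side 8  [load 4/11]
8 tape sides opened.

8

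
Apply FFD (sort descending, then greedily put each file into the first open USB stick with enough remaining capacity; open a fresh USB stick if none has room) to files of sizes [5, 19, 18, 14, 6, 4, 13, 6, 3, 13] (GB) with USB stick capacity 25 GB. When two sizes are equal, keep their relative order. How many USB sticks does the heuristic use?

5

Sorted descending: 19, 18, 14, 13, 13, 6, 6, 5, 4, 3.
  19 → USB stick 1 (new)  [load 19/25]
  18 → USB stick 2 (new)  [load 18/25]
  14 → USB stick 3 (new)  [load 14/25]
  13 → USB stick 4 (new)  [load 13/25]
  13 → USB stick 5 (new)  [load 13/25]
  6 → USB stick 1  [load 25/25]
  6 → USB stick 2  [load 24/25]
  5 → USB stick 3  [load 19/25]
  4 → USB stick 3  [load 23/25]
  3 → USB stick 4  [load 16/25]
5 USB sticks opened.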